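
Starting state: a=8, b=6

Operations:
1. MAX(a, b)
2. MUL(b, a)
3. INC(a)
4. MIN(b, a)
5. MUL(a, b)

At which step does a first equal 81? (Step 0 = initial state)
Step 5

Tracing a:
Initial: a = 8
After step 1: a = 8
After step 2: a = 8
After step 3: a = 9
After step 4: a = 9
After step 5: a = 81 ← first occurrence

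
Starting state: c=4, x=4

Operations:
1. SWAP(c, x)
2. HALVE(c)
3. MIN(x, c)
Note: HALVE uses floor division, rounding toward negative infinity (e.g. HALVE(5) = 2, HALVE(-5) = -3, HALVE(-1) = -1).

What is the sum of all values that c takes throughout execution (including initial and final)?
12

Values of c at each step:
Initial: c = 4
After step 1: c = 4
After step 2: c = 2
After step 3: c = 2
Sum = 4 + 4 + 2 + 2 = 12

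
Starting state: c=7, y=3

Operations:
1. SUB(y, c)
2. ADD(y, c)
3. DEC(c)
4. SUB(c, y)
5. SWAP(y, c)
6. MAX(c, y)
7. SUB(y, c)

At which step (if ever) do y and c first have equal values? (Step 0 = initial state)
Step 4

y and c first become equal after step 4.

Comparing values at each step:
Initial: y=3, c=7
After step 1: y=-4, c=7
After step 2: y=3, c=7
After step 3: y=3, c=6
After step 4: y=3, c=3 ← equal!
After step 5: y=3, c=3 ← equal!
After step 6: y=3, c=3 ← equal!
After step 7: y=0, c=3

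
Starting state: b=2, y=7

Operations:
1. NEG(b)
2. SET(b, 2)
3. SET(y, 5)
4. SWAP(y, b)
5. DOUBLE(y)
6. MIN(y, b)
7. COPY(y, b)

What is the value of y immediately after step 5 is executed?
y = 4

Tracing y through execution:
Initial: y = 7
After step 1 (NEG(b)): y = 7
After step 2 (SET(b, 2)): y = 7
After step 3 (SET(y, 5)): y = 5
After step 4 (SWAP(y, b)): y = 2
After step 5 (DOUBLE(y)): y = 4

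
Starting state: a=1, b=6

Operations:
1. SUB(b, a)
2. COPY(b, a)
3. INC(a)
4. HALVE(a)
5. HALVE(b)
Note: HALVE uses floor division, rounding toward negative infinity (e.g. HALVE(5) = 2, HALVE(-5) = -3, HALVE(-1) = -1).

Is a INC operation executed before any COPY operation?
No

First INC: step 3
First COPY: step 2
Since 3 > 2, COPY comes first.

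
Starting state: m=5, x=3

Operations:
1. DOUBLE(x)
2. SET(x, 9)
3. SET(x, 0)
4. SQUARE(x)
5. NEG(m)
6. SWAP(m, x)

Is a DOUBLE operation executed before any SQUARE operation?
Yes

First DOUBLE: step 1
First SQUARE: step 4
Since 1 < 4, DOUBLE comes first.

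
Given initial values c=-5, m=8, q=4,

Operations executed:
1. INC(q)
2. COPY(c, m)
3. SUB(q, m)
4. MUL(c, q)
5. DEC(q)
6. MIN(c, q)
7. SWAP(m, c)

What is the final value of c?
c = 8

Tracing execution:
Step 1: INC(q) → c = -5
Step 2: COPY(c, m) → c = 8
Step 3: SUB(q, m) → c = 8
Step 4: MUL(c, q) → c = -24
Step 5: DEC(q) → c = -24
Step 6: MIN(c, q) → c = -24
Step 7: SWAP(m, c) → c = 8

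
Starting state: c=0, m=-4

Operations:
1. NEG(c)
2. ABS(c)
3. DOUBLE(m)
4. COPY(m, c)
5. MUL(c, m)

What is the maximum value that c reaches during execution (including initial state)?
0

Values of c at each step:
Initial: c = 0 ← maximum
After step 1: c = 0
After step 2: c = 0
After step 3: c = 0
After step 4: c = 0
After step 5: c = 0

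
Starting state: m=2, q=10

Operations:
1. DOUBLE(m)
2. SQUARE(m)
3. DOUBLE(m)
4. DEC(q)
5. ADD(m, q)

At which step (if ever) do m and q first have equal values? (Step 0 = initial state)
Never

m and q never become equal during execution.

Comparing values at each step:
Initial: m=2, q=10
After step 1: m=4, q=10
After step 2: m=16, q=10
After step 3: m=32, q=10
After step 4: m=32, q=9
After step 5: m=41, q=9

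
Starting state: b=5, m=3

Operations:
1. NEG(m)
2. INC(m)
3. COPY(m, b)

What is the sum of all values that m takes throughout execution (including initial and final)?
3

Values of m at each step:
Initial: m = 3
After step 1: m = -3
After step 2: m = -2
After step 3: m = 5
Sum = 3 + -3 + -2 + 5 = 3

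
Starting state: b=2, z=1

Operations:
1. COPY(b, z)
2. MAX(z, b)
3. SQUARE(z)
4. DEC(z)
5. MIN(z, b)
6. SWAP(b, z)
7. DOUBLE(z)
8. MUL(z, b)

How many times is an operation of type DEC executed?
1

Counting DEC operations:
Step 4: DEC(z) ← DEC
Total: 1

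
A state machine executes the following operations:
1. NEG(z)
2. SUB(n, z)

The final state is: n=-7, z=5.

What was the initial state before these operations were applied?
n=-2, z=-5

Working backwards:
Final state: n=-7, z=5
Before step 2 (SUB(n, z)): n=-2, z=5
Before step 1 (NEG(z)): n=-2, z=-5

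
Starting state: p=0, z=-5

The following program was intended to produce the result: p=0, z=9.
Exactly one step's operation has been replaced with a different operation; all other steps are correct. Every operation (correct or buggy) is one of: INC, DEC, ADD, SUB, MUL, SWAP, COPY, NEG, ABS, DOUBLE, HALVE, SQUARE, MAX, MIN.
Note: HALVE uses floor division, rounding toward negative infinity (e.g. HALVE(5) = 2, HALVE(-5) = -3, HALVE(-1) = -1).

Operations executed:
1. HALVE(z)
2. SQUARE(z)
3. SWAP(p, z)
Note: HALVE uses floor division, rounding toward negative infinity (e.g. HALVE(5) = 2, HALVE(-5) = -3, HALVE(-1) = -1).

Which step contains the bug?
Step 3

Trace with buggy code:
Initial: p=0, z=-5
After step 1: p=0, z=-3
After step 2: p=0, z=9
After step 3: p=9, z=0
Actual final p=9, z=0 ≠ expected p=0, z=9.
Step 3 is the only position where a single-operation replacement can produce the expected result.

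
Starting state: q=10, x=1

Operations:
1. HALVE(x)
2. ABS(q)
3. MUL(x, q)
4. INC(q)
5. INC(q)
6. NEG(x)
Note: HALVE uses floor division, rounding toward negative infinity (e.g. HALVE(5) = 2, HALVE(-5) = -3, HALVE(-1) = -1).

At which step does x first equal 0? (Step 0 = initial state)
Step 1

Tracing x:
Initial: x = 1
After step 1: x = 0 ← first occurrence
After step 2: x = 0
After step 3: x = 0
After step 4: x = 0
After step 5: x = 0
After step 6: x = 0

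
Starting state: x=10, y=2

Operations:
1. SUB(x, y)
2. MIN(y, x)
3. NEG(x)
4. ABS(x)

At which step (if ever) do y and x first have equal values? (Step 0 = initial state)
Never

y and x never become equal during execution.

Comparing values at each step:
Initial: y=2, x=10
After step 1: y=2, x=8
After step 2: y=2, x=8
After step 3: y=2, x=-8
After step 4: y=2, x=8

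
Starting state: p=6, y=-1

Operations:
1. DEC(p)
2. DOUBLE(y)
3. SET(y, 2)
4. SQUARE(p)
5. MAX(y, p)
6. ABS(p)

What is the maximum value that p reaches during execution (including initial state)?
25

Values of p at each step:
Initial: p = 6
After step 1: p = 5
After step 2: p = 5
After step 3: p = 5
After step 4: p = 25 ← maximum
After step 5: p = 25
After step 6: p = 25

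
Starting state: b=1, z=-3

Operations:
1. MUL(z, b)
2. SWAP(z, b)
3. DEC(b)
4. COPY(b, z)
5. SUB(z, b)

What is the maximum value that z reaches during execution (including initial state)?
1

Values of z at each step:
Initial: z = -3
After step 1: z = -3
After step 2: z = 1 ← maximum
After step 3: z = 1
After step 4: z = 1
After step 5: z = 0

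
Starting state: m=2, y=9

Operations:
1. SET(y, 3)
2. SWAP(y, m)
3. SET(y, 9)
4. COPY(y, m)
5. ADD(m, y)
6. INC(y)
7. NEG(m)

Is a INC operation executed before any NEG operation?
Yes

First INC: step 6
First NEG: step 7
Since 6 < 7, INC comes first.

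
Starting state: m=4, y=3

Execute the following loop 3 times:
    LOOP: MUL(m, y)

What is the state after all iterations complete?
m=108, y=3

Iteration trace:
Start: m=4, y=3
After iteration 1: m=12, y=3
After iteration 2: m=36, y=3
After iteration 3: m=108, y=3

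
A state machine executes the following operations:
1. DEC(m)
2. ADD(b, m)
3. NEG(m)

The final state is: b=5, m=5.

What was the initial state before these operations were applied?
b=10, m=-4

Working backwards:
Final state: b=5, m=5
Before step 3 (NEG(m)): b=5, m=-5
Before step 2 (ADD(b, m)): b=10, m=-5
Before step 1 (DEC(m)): b=10, m=-4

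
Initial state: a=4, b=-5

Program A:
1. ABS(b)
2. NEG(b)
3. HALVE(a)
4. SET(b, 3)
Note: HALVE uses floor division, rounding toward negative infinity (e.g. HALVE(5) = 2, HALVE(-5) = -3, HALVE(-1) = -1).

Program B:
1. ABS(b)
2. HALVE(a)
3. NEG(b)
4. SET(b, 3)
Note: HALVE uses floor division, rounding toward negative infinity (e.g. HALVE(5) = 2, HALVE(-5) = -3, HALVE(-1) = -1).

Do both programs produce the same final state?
Yes

Program A final state: a=2, b=3
Program B final state: a=2, b=3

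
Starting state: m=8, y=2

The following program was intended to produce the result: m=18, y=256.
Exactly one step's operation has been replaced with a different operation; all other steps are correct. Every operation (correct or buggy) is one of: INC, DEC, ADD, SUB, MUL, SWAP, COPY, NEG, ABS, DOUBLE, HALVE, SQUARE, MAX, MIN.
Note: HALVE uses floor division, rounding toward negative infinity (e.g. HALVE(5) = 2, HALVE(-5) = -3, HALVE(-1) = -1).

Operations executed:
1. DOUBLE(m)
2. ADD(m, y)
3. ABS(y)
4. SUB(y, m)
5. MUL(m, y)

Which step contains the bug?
Step 5

Trace with buggy code:
Initial: m=8, y=2
After step 1: m=16, y=2
After step 2: m=18, y=2
After step 3: m=18, y=2
After step 4: m=18, y=-16
After step 5: m=-288, y=-16
Actual final m=-288, y=-16 ≠ expected m=18, y=256.
Step 5 is the only position where a single-operation replacement can produce the expected result.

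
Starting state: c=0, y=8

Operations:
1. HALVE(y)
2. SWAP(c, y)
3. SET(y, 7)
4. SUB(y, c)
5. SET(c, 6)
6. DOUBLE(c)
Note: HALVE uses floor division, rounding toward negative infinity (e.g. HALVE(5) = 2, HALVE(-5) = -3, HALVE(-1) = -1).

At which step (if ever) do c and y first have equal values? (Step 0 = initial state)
Never

c and y never become equal during execution.

Comparing values at each step:
Initial: c=0, y=8
After step 1: c=0, y=4
After step 2: c=4, y=0
After step 3: c=4, y=7
After step 4: c=4, y=3
After step 5: c=6, y=3
After step 6: c=12, y=3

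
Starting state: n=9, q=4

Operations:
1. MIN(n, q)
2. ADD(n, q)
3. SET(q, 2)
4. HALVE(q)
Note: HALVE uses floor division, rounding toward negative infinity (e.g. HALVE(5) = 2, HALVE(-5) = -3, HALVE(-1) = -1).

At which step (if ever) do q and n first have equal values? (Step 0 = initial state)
Step 1

q and n first become equal after step 1.

Comparing values at each step:
Initial: q=4, n=9
After step 1: q=4, n=4 ← equal!
After step 2: q=4, n=8
After step 3: q=2, n=8
After step 4: q=1, n=8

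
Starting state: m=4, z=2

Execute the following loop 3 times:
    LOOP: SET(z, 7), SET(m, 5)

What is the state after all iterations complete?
m=5, z=7

Iteration trace:
Start: m=4, z=2
After iteration 1: m=5, z=7
After iteration 2: m=5, z=7
After iteration 3: m=5, z=7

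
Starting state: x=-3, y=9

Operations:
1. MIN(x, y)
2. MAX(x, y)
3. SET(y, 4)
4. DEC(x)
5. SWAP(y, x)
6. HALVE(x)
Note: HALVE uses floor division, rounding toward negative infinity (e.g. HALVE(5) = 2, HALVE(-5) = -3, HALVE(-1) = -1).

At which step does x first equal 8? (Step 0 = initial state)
Step 4

Tracing x:
Initial: x = -3
After step 1: x = -3
After step 2: x = 9
After step 3: x = 9
After step 4: x = 8 ← first occurrence
After step 5: x = 4
After step 6: x = 2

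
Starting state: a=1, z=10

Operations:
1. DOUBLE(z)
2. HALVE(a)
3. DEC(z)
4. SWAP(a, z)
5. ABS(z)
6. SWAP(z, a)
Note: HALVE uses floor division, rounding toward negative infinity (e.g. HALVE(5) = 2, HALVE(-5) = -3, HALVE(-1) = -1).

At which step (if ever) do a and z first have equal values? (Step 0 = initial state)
Never

a and z never become equal during execution.

Comparing values at each step:
Initial: a=1, z=10
After step 1: a=1, z=20
After step 2: a=0, z=20
After step 3: a=0, z=19
After step 4: a=19, z=0
After step 5: a=19, z=0
After step 6: a=0, z=19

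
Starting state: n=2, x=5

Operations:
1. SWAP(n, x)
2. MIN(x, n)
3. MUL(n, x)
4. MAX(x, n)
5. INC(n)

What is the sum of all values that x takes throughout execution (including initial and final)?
31

Values of x at each step:
Initial: x = 5
After step 1: x = 2
After step 2: x = 2
After step 3: x = 2
After step 4: x = 10
After step 5: x = 10
Sum = 5 + 2 + 2 + 2 + 10 + 10 = 31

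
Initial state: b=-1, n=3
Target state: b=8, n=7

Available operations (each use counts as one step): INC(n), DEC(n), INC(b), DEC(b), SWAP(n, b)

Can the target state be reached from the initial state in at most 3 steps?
No

The target state cannot be reached within 3 steps.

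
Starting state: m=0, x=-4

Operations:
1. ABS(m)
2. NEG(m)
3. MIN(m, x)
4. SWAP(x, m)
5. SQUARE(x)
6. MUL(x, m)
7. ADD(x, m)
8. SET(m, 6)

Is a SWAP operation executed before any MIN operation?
No

First SWAP: step 4
First MIN: step 3
Since 4 > 3, MIN comes first.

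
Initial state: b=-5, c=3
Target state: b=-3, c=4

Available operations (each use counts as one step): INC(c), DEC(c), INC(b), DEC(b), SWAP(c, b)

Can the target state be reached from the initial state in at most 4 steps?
Yes

Path (3 steps): INC(c) → INC(b) → INC(b)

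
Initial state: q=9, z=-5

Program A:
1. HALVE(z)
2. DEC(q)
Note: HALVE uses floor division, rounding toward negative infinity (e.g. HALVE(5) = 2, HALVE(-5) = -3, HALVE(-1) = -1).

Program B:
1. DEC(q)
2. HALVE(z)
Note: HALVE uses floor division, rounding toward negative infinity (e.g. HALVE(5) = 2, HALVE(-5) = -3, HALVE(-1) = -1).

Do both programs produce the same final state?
Yes

Program A final state: q=8, z=-3
Program B final state: q=8, z=-3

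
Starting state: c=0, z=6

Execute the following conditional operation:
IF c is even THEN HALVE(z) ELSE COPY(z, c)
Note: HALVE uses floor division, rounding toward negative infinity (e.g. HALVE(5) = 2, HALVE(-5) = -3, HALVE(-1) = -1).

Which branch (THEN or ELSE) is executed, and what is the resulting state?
Branch: THEN, Final state: c=0, z=3

Evaluating condition: c is even
Condition is True, so THEN branch executes
After HALVE(z): c=0, z=3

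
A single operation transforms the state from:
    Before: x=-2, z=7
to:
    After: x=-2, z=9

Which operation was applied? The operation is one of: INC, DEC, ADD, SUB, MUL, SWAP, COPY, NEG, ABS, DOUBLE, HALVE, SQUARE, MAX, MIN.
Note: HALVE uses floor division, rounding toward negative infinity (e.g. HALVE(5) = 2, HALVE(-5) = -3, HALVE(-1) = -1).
SUB(z, x)

Analyzing the change:
Before: x=-2, z=7
After: x=-2, z=9
Variable z changed from 7 to 9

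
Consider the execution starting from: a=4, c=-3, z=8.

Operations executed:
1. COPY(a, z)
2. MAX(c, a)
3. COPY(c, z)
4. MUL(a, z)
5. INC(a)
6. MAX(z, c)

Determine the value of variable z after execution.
z = 8

Tracing execution:
Step 1: COPY(a, z) → z = 8
Step 2: MAX(c, a) → z = 8
Step 3: COPY(c, z) → z = 8
Step 4: MUL(a, z) → z = 8
Step 5: INC(a) → z = 8
Step 6: MAX(z, c) → z = 8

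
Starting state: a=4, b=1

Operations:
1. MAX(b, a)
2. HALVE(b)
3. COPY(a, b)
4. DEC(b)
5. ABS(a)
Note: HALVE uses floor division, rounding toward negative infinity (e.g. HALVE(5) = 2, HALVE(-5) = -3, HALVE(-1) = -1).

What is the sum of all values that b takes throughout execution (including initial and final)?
11

Values of b at each step:
Initial: b = 1
After step 1: b = 4
After step 2: b = 2
After step 3: b = 2
After step 4: b = 1
After step 5: b = 1
Sum = 1 + 4 + 2 + 2 + 1 + 1 = 11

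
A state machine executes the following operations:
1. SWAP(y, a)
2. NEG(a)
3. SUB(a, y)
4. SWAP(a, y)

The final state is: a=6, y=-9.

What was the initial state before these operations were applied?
a=6, y=3

Working backwards:
Final state: a=6, y=-9
Before step 4 (SWAP(a, y)): a=-9, y=6
Before step 3 (SUB(a, y)): a=-3, y=6
Before step 2 (NEG(a)): a=3, y=6
Before step 1 (SWAP(y, a)): a=6, y=3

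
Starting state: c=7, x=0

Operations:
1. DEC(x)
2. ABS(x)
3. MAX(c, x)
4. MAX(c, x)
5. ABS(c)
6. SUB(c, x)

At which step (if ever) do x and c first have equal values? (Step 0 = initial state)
Never

x and c never become equal during execution.

Comparing values at each step:
Initial: x=0, c=7
After step 1: x=-1, c=7
After step 2: x=1, c=7
After step 3: x=1, c=7
After step 4: x=1, c=7
After step 5: x=1, c=7
After step 6: x=1, c=6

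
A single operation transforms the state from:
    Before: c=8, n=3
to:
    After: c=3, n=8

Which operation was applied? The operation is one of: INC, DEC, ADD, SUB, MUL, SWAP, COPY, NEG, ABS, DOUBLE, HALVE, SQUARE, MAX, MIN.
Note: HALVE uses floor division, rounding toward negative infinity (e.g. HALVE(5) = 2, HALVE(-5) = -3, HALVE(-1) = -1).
SWAP(n, c)

Analyzing the change:
Before: c=8, n=3
After: c=3, n=8
Variable n changed from 3 to 8
Variable c changed from 8 to 3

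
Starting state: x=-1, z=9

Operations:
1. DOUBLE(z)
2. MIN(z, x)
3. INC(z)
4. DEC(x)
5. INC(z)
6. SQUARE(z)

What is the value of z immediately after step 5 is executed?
z = 1

Tracing z through execution:
Initial: z = 9
After step 1 (DOUBLE(z)): z = 18
After step 2 (MIN(z, x)): z = -1
After step 3 (INC(z)): z = 0
After step 4 (DEC(x)): z = 0
After step 5 (INC(z)): z = 1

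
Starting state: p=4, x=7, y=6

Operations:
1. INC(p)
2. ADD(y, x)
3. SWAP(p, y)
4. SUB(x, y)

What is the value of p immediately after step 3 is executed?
p = 13

Tracing p through execution:
Initial: p = 4
After step 1 (INC(p)): p = 5
After step 2 (ADD(y, x)): p = 5
After step 3 (SWAP(p, y)): p = 13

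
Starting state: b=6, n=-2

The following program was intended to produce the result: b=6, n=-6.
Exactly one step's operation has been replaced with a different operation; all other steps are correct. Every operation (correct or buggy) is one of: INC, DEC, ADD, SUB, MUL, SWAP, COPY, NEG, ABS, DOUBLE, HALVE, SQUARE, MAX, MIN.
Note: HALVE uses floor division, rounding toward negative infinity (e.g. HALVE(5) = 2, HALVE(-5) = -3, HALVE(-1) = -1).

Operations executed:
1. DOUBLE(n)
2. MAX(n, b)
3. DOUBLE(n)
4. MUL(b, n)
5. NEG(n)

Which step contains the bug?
Step 4

Trace with buggy code:
Initial: b=6, n=-2
After step 1: b=6, n=-4
After step 2: b=6, n=6
After step 3: b=6, n=12
After step 4: b=72, n=12
After step 5: b=72, n=-12
Actual final b=72, n=-12 ≠ expected b=6, n=-6.
Step 4 is the only position where a single-operation replacement can produce the expected result.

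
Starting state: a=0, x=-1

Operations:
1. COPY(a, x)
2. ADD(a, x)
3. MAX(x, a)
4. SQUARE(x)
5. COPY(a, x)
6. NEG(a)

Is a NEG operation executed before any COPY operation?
No

First NEG: step 6
First COPY: step 1
Since 6 > 1, COPY comes first.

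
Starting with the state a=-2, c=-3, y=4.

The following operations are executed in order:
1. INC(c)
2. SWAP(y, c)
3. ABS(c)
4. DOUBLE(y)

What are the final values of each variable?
{a: -2, c: 4, y: -4}

Step-by-step execution:
Initial: a=-2, c=-3, y=4
After step 1 (INC(c)): a=-2, c=-2, y=4
After step 2 (SWAP(y, c)): a=-2, c=4, y=-2
After step 3 (ABS(c)): a=-2, c=4, y=-2
After step 4 (DOUBLE(y)): a=-2, c=4, y=-4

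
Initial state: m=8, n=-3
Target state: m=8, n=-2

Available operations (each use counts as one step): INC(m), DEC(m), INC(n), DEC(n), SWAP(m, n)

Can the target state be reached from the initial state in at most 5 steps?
Yes

Path (1 step): INC(n)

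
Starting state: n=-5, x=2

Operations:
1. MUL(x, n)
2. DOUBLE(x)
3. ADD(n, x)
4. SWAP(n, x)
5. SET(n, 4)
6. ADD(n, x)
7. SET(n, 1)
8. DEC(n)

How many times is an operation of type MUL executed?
1

Counting MUL operations:
Step 1: MUL(x, n) ← MUL
Total: 1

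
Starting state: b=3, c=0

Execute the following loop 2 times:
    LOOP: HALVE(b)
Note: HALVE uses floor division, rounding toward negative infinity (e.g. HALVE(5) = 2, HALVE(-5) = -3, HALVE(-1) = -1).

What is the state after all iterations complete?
b=0, c=0

Iteration trace:
Start: b=3, c=0
After iteration 1: b=1, c=0
After iteration 2: b=0, c=0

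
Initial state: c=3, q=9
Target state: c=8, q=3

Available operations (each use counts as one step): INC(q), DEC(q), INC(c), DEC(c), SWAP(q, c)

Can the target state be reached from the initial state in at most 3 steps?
Yes

Path (2 steps): DEC(q) → SWAP(q, c)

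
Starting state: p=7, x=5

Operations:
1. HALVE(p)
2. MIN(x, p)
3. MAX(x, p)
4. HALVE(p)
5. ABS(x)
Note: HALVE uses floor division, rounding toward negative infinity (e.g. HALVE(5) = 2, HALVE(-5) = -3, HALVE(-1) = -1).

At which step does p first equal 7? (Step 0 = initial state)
Step 0

Tracing p:
Initial: p = 7 ← first occurrence
After step 1: p = 3
After step 2: p = 3
After step 3: p = 3
After step 4: p = 1
After step 5: p = 1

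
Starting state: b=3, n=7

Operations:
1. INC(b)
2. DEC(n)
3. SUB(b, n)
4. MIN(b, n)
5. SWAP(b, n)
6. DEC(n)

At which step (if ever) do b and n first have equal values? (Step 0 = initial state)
Never

b and n never become equal during execution.

Comparing values at each step:
Initial: b=3, n=7
After step 1: b=4, n=7
After step 2: b=4, n=6
After step 3: b=-2, n=6
After step 4: b=-2, n=6
After step 5: b=6, n=-2
After step 6: b=6, n=-3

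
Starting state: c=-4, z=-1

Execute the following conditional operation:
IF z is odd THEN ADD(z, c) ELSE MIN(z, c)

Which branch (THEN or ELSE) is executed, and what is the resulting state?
Branch: THEN, Final state: c=-4, z=-5

Evaluating condition: z is odd
Condition is True, so THEN branch executes
After ADD(z, c): c=-4, z=-5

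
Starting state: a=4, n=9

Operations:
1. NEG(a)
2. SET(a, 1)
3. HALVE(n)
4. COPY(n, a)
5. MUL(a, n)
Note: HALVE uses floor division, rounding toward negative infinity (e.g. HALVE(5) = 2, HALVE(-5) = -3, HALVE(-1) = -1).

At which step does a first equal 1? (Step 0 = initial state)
Step 2

Tracing a:
Initial: a = 4
After step 1: a = -4
After step 2: a = 1 ← first occurrence
After step 3: a = 1
After step 4: a = 1
After step 5: a = 1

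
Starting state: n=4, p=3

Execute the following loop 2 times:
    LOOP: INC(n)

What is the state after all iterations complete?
n=6, p=3

Iteration trace:
Start: n=4, p=3
After iteration 1: n=5, p=3
After iteration 2: n=6, p=3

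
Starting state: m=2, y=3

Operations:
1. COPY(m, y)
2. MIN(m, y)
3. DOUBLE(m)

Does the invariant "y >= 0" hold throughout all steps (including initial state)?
Yes

The invariant holds at every step.

State at each step:
Initial: m=2, y=3
After step 1: m=3, y=3
After step 2: m=3, y=3
After step 3: m=6, y=3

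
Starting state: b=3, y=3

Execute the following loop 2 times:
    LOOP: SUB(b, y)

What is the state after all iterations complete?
b=-3, y=3

Iteration trace:
Start: b=3, y=3
After iteration 1: b=0, y=3
After iteration 2: b=-3, y=3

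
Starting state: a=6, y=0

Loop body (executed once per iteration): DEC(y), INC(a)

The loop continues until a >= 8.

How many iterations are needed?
2

Tracing iterations:
Initial: a=6, y=0
After iteration 1: a=7, y=-1
After iteration 2: a=8, y=-2
a >= 8 now holds, so the loop exits after 2 iterations.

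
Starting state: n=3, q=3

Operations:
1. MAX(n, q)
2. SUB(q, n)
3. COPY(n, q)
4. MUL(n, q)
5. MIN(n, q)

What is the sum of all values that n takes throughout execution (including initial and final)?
9

Values of n at each step:
Initial: n = 3
After step 1: n = 3
After step 2: n = 3
After step 3: n = 0
After step 4: n = 0
After step 5: n = 0
Sum = 3 + 3 + 3 + 0 + 0 + 0 = 9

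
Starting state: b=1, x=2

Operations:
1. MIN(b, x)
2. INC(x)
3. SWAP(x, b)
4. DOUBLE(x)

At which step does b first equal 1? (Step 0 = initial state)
Step 0

Tracing b:
Initial: b = 1 ← first occurrence
After step 1: b = 1
After step 2: b = 1
After step 3: b = 3
After step 4: b = 3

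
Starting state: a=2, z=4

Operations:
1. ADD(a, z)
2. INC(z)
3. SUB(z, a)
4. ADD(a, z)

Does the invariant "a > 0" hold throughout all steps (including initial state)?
Yes

The invariant holds at every step.

State at each step:
Initial: a=2, z=4
After step 1: a=6, z=4
After step 2: a=6, z=5
After step 3: a=6, z=-1
After step 4: a=5, z=-1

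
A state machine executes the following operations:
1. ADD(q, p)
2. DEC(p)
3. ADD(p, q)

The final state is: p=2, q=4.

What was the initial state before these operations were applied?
p=-1, q=5

Working backwards:
Final state: p=2, q=4
Before step 3 (ADD(p, q)): p=-2, q=4
Before step 2 (DEC(p)): p=-1, q=4
Before step 1 (ADD(q, p)): p=-1, q=5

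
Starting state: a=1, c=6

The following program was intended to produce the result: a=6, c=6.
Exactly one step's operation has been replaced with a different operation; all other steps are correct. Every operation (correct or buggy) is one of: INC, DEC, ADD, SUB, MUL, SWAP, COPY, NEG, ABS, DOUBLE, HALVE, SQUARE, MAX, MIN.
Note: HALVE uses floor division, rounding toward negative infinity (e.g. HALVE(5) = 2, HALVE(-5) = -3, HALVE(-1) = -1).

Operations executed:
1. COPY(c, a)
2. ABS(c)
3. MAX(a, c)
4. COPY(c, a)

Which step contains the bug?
Step 1

Trace with buggy code:
Initial: a=1, c=6
After step 1: a=1, c=1
After step 2: a=1, c=1
After step 3: a=1, c=1
After step 4: a=1, c=1
Actual final a=1, c=1 ≠ expected a=6, c=6.
Step 1 is the only position where a single-operation replacement can produce the expected result.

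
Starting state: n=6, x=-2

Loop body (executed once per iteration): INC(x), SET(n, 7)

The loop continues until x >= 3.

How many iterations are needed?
5

Tracing iterations:
Initial: n=6, x=-2
After iteration 1: n=7, x=-1
After iteration 2: n=7, x=0
After iteration 3: n=7, x=1
After iteration 4: n=7, x=2
After iteration 5: n=7, x=3
x >= 3 now holds, so the loop exits after 5 iterations.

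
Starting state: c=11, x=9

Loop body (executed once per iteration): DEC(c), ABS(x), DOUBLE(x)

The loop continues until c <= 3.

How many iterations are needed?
8

Tracing iterations:
Initial: c=11, x=9
After iteration 1: c=10, x=18
After iteration 2: c=9, x=36
After iteration 3: c=8, x=72
After iteration 4: c=7, x=144
After iteration 5: c=6, x=288
After iteration 6: c=5, x=576
After iteration 7: c=4, x=1152
After iteration 8: c=3, x=2304
c <= 3 now holds, so the loop exits after 8 iterations.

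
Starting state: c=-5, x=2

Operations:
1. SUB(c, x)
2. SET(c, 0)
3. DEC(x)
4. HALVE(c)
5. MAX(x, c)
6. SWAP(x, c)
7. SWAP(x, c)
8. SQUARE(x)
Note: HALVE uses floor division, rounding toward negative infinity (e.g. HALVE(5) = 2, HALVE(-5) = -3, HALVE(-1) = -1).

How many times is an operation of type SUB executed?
1

Counting SUB operations:
Step 1: SUB(c, x) ← SUB
Total: 1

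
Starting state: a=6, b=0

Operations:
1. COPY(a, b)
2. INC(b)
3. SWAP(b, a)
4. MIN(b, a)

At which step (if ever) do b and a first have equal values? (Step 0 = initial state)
Step 1

b and a first become equal after step 1.

Comparing values at each step:
Initial: b=0, a=6
After step 1: b=0, a=0 ← equal!
After step 2: b=1, a=0
After step 3: b=0, a=1
After step 4: b=0, a=1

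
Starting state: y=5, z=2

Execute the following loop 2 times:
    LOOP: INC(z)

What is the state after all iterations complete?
y=5, z=4

Iteration trace:
Start: y=5, z=2
After iteration 1: y=5, z=3
After iteration 2: y=5, z=4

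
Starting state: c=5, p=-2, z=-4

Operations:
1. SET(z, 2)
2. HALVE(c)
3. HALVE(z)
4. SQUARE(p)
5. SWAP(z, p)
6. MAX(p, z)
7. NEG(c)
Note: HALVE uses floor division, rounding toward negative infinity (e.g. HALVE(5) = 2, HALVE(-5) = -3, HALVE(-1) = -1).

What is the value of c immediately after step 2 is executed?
c = 2

Tracing c through execution:
Initial: c = 5
After step 1 (SET(z, 2)): c = 5
After step 2 (HALVE(c)): c = 2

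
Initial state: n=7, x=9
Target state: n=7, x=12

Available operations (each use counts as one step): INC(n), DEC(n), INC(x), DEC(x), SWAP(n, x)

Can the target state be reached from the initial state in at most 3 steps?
Yes

Path (3 steps): INC(x) → INC(x) → INC(x)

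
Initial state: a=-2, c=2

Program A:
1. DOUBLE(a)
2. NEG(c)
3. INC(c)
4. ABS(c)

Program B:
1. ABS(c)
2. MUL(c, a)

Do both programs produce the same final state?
No

Program A final state: a=-4, c=1
Program B final state: a=-2, c=-4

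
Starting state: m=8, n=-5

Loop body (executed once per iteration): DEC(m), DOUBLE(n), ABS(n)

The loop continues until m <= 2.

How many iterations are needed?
6

Tracing iterations:
Initial: m=8, n=-5
After iteration 1: m=7, n=10
After iteration 2: m=6, n=20
After iteration 3: m=5, n=40
After iteration 4: m=4, n=80
After iteration 5: m=3, n=160
After iteration 6: m=2, n=320
m <= 2 now holds, so the loop exits after 6 iterations.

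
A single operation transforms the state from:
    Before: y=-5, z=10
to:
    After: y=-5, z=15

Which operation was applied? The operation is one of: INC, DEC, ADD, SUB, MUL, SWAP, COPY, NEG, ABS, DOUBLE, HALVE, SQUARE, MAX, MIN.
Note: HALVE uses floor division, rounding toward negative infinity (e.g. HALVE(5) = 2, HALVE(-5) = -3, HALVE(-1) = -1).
SUB(z, y)

Analyzing the change:
Before: y=-5, z=10
After: y=-5, z=15
Variable z changed from 10 to 15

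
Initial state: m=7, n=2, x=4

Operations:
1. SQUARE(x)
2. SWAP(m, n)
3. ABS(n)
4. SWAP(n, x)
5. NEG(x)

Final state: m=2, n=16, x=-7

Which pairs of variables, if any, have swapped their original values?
None

Comparing initial and final values:
m: 7 → 2
x: 4 → -7
n: 2 → 16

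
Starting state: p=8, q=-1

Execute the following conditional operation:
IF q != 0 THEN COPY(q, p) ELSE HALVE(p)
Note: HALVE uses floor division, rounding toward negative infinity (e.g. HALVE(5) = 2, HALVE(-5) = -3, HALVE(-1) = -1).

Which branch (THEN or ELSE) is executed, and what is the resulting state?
Branch: THEN, Final state: p=8, q=8

Evaluating condition: q != 0
q = -1
Condition is True, so THEN branch executes
After COPY(q, p): p=8, q=8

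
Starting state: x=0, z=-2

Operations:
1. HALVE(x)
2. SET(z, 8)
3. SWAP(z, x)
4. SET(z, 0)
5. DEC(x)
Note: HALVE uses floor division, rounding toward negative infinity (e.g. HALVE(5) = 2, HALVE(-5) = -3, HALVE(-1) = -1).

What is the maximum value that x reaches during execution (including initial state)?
8

Values of x at each step:
Initial: x = 0
After step 1: x = 0
After step 2: x = 0
After step 3: x = 8 ← maximum
After step 4: x = 8
After step 5: x = 7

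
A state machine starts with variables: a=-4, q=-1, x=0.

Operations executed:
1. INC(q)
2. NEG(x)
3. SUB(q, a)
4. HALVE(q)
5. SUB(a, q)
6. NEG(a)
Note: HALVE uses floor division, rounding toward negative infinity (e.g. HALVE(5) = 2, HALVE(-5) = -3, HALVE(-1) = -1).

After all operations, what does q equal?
q = 2

Tracing execution:
Step 1: INC(q) → q = 0
Step 2: NEG(x) → q = 0
Step 3: SUB(q, a) → q = 4
Step 4: HALVE(q) → q = 2
Step 5: SUB(a, q) → q = 2
Step 6: NEG(a) → q = 2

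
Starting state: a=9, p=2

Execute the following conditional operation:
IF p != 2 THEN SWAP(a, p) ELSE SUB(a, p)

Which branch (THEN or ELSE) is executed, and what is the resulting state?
Branch: ELSE, Final state: a=7, p=2

Evaluating condition: p != 2
p = 2
Condition is False, so ELSE branch executes
After SUB(a, p): a=7, p=2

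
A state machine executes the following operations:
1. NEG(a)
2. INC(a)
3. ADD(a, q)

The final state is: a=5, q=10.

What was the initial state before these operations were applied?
a=6, q=10

Working backwards:
Final state: a=5, q=10
Before step 3 (ADD(a, q)): a=-5, q=10
Before step 2 (INC(a)): a=-6, q=10
Before step 1 (NEG(a)): a=6, q=10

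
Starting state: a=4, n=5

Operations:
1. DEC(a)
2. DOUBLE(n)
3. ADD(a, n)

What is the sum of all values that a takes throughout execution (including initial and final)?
23

Values of a at each step:
Initial: a = 4
After step 1: a = 3
After step 2: a = 3
After step 3: a = 13
Sum = 4 + 3 + 3 + 13 = 23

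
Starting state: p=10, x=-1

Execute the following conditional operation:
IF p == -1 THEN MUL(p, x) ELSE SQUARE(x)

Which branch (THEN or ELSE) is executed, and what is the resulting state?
Branch: ELSE, Final state: p=10, x=1

Evaluating condition: p == -1
p = 10
Condition is False, so ELSE branch executes
After SQUARE(x): p=10, x=1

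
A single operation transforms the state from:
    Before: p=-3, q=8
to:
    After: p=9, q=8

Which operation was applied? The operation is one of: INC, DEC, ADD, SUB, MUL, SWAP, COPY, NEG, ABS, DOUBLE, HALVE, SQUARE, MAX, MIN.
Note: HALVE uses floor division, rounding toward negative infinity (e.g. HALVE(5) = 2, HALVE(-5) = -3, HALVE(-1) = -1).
SQUARE(p)

Analyzing the change:
Before: p=-3, q=8
After: p=9, q=8
Variable p changed from -3 to 9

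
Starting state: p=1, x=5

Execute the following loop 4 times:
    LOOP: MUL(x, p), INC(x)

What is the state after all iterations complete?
p=1, x=9

Iteration trace:
Start: p=1, x=5
After iteration 1: p=1, x=6
After iteration 2: p=1, x=7
After iteration 3: p=1, x=8
After iteration 4: p=1, x=9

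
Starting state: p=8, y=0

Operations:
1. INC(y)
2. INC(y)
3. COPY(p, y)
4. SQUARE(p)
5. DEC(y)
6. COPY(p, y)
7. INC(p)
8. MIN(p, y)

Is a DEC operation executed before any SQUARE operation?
No

First DEC: step 5
First SQUARE: step 4
Since 5 > 4, SQUARE comes first.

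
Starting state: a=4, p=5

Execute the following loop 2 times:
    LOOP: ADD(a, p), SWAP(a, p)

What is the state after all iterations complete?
a=9, p=14

Iteration trace:
Start: a=4, p=5
After iteration 1: a=5, p=9
After iteration 2: a=9, p=14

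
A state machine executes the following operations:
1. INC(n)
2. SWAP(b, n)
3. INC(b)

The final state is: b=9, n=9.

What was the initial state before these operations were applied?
b=9, n=7

Working backwards:
Final state: b=9, n=9
Before step 3 (INC(b)): b=8, n=9
Before step 2 (SWAP(b, n)): b=9, n=8
Before step 1 (INC(n)): b=9, n=7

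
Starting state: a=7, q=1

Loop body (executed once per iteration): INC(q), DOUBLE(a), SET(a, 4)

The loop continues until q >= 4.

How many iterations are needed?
3

Tracing iterations:
Initial: a=7, q=1
After iteration 1: a=4, q=2
After iteration 2: a=4, q=3
After iteration 3: a=4, q=4
q >= 4 now holds, so the loop exits after 3 iterations.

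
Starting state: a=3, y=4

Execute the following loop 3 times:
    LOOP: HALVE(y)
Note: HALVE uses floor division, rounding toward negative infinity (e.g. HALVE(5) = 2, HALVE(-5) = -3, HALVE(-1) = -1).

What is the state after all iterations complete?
a=3, y=0

Iteration trace:
Start: a=3, y=4
After iteration 1: a=3, y=2
After iteration 2: a=3, y=1
After iteration 3: a=3, y=0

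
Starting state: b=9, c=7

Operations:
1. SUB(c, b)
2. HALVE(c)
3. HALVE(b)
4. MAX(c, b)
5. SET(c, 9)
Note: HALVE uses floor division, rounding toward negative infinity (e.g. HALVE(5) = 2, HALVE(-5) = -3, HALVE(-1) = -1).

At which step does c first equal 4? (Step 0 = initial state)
Step 4

Tracing c:
Initial: c = 7
After step 1: c = -2
After step 2: c = -1
After step 3: c = -1
After step 4: c = 4 ← first occurrence
After step 5: c = 9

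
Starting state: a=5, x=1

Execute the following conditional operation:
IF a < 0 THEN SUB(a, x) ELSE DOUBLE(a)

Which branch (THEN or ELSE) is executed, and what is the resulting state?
Branch: ELSE, Final state: a=10, x=1

Evaluating condition: a < 0
a = 5
Condition is False, so ELSE branch executes
After DOUBLE(a): a=10, x=1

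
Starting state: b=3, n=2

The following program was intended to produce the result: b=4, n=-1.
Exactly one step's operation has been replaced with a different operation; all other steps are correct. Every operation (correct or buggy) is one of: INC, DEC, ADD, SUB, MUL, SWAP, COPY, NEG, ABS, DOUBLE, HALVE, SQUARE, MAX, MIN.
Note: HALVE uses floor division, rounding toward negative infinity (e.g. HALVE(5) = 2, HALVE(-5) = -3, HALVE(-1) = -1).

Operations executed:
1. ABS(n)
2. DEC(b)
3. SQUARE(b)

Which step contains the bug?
Step 1

Trace with buggy code:
Initial: b=3, n=2
After step 1: b=3, n=2
After step 2: b=2, n=2
After step 3: b=4, n=2
Actual final b=4, n=2 ≠ expected b=4, n=-1.
Step 1 is the only position where a single-operation replacement can produce the expected result.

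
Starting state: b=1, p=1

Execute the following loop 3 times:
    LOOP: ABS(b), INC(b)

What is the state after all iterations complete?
b=4, p=1

Iteration trace:
Start: b=1, p=1
After iteration 1: b=2, p=1
After iteration 2: b=3, p=1
After iteration 3: b=4, p=1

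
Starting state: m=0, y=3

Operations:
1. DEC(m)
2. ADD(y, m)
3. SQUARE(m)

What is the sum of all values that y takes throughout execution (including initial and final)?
10

Values of y at each step:
Initial: y = 3
After step 1: y = 3
After step 2: y = 2
After step 3: y = 2
Sum = 3 + 3 + 2 + 2 = 10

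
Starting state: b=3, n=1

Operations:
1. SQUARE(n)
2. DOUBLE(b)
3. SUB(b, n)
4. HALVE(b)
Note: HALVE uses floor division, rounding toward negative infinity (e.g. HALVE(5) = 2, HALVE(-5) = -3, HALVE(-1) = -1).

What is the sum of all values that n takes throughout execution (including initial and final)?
5

Values of n at each step:
Initial: n = 1
After step 1: n = 1
After step 2: n = 1
After step 3: n = 1
After step 4: n = 1
Sum = 1 + 1 + 1 + 1 + 1 = 5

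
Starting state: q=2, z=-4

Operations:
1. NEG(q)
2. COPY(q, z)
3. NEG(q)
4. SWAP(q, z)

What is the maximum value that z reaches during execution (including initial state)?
4

Values of z at each step:
Initial: z = -4
After step 1: z = -4
After step 2: z = -4
After step 3: z = -4
After step 4: z = 4 ← maximum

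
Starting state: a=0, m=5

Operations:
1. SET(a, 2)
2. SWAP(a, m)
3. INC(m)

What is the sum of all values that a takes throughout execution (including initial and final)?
12

Values of a at each step:
Initial: a = 0
After step 1: a = 2
After step 2: a = 5
After step 3: a = 5
Sum = 0 + 2 + 5 + 5 = 12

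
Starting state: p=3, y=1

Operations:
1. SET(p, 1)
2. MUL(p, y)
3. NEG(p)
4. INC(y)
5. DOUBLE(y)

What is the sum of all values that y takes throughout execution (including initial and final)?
10

Values of y at each step:
Initial: y = 1
After step 1: y = 1
After step 2: y = 1
After step 3: y = 1
After step 4: y = 2
After step 5: y = 4
Sum = 1 + 1 + 1 + 1 + 2 + 4 = 10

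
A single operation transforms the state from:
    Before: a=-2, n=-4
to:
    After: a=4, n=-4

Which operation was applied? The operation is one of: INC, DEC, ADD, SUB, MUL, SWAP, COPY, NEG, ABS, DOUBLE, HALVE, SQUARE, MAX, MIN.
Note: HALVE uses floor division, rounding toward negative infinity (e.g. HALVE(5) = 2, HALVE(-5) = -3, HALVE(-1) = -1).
SQUARE(a)

Analyzing the change:
Before: a=-2, n=-4
After: a=4, n=-4
Variable a changed from -2 to 4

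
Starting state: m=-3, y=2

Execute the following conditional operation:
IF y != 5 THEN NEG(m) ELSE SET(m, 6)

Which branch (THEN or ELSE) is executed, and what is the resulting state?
Branch: THEN, Final state: m=3, y=2

Evaluating condition: y != 5
y = 2
Condition is True, so THEN branch executes
After NEG(m): m=3, y=2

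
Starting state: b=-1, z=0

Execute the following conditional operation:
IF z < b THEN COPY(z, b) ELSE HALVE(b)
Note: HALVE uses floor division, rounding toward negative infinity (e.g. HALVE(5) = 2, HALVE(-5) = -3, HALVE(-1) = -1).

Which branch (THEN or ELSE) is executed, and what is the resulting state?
Branch: ELSE, Final state: b=-1, z=0

Evaluating condition: z < b
z = 0, b = -1
Condition is False, so ELSE branch executes
After HALVE(b): b=-1, z=0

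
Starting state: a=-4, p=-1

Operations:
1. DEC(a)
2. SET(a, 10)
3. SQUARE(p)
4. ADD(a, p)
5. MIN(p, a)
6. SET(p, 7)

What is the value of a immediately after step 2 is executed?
a = 10

Tracing a through execution:
Initial: a = -4
After step 1 (DEC(a)): a = -5
After step 2 (SET(a, 10)): a = 10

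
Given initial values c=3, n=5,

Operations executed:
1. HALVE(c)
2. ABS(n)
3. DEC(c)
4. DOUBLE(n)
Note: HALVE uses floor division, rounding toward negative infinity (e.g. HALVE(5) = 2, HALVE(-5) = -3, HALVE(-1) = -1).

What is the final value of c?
c = 0

Tracing execution:
Step 1: HALVE(c) → c = 1
Step 2: ABS(n) → c = 1
Step 3: DEC(c) → c = 0
Step 4: DOUBLE(n) → c = 0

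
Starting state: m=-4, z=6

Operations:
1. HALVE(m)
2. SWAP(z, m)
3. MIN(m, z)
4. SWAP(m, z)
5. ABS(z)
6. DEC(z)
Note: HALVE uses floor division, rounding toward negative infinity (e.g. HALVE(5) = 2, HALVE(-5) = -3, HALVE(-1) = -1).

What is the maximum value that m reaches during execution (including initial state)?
6

Values of m at each step:
Initial: m = -4
After step 1: m = -2
After step 2: m = 6 ← maximum
After step 3: m = -2
After step 4: m = -2
After step 5: m = -2
After step 6: m = -2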